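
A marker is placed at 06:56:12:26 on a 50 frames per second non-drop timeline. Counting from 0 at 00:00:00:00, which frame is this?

Total seconds to the label: (6 × 3600 + 56 × 60 + 12) = 24972.
Frame index = 24972 × 50 + 26 = 1248626.

frame 1248626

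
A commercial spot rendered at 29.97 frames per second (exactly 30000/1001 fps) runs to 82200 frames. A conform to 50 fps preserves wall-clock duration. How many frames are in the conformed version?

Target frames = source frames × (target rate / source rate) = 82200 × (50)/(30000/1001) = 82200 × 1001/600 = 137137.

137137 frames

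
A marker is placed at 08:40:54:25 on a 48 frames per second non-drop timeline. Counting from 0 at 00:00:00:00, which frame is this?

Total seconds to the label: (8 × 3600 + 40 × 60 + 54) = 31254.
Frame index = 31254 × 48 + 25 = 1500217.

1500217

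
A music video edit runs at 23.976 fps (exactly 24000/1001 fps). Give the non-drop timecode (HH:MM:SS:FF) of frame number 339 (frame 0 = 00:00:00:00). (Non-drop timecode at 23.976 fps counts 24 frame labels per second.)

339 ÷ 24 = 14 full seconds, remainder 3 frames.
14 s = 0 h 0 min 14 s.
Timecode: 00:00:14:03.

00:00:14:03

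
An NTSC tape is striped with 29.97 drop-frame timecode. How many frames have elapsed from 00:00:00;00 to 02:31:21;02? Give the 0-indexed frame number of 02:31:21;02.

272160

Complete 10-minute blocks: 15, each 17982 frames → 269730.
Remaining 1 whole minute in the current block: 1800 + 0 × 1798 = 1800 frames.
Within the current minute: 21 × 30 + 2 − 2 = 630 (labels ;00/;01 skipped at this minute). Total = 269730 + 1800 + 630 = 272160.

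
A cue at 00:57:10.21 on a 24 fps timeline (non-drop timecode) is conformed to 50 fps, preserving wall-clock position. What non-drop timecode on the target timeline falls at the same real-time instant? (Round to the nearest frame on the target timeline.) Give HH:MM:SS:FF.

Source frame index: (0×3600 + 57×60 + 10) × 24 + 21 = 82341.
Real time: 82341 / (24) = 27447/8 s.
Target frame: (27447/8) × (50) = 686175/4 ≈ 171543.750 → 171544.
At 50 labels/s: frame 171544 → 00:57:10:44.

00:57:10:44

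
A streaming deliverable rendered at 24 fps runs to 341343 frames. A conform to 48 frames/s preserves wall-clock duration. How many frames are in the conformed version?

682686 frames

Target frames = source frames × (target rate / source rate) = 341343 × (48)/(24) = 341343 × 2 = 682686.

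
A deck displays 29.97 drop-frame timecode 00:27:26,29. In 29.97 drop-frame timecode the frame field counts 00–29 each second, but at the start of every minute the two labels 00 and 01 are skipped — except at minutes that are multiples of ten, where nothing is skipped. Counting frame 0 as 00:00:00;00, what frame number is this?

49359

Complete 10-minute blocks: 2, each 17982 frames → 35964.
Remaining 7 whole minutes in the current block: 1800 + 6 × 1798 = 12588 frames.
Within the current minute: 26 × 30 + 29 − 2 = 807 (labels ;00/;01 skipped at this minute). Total = 35964 + 12588 + 807 = 49359.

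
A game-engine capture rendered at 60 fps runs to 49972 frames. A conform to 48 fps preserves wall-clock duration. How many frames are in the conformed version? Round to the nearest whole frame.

Frames at target rate = 49972 × (48) / (60) = 199888/5 ≈ 39977.600.
Nearest whole frame: 39978.

39978 frames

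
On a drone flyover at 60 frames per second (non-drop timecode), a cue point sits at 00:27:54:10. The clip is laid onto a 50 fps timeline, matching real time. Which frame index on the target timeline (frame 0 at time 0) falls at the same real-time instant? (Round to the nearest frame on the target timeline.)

frame 83708

Source frame index: (0×3600 + 27×60 + 54) × 60 + 10 = 100450.
Real time: 100450 / (60) = 10045/6 s.
Target frame: (10045/6) × (50) = 251125/3 ≈ 83708.333 → 83708.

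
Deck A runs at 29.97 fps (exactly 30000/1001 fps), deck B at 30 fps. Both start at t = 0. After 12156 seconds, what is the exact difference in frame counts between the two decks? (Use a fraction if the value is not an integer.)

A emits 30000/1001 × 12156 = 364680000/1001 frames; B emits 30 × 12156 = 364680.
Difference = 364680/1001 frames (≈ 364.3157); B is ahead of A.

364680/1001 frames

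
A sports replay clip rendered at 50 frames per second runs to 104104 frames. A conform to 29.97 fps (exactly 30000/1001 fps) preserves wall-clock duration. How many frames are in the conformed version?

Target frames = source frames × (target rate / source rate) = 104104 × (30000/1001)/(50) = 104104 × 600/1001 = 62400.

62400 frames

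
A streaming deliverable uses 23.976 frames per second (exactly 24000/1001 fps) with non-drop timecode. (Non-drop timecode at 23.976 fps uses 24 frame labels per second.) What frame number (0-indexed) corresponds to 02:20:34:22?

Total seconds to the label: (2 × 3600 + 20 × 60 + 34) = 8434.
Frame index = 8434 × 24 + 22 = 202438.

frame 202438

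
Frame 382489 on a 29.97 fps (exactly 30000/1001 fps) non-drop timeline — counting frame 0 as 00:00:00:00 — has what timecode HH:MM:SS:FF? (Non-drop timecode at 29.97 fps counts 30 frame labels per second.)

382489 ÷ 30 = 12749 full seconds, remainder 19 frames.
12749 s = 3 h 32 min 29 s.
Timecode: 03:32:29:19.

03:32:29:19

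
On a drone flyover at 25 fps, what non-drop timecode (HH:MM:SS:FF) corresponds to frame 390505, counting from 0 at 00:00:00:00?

04:20:20:05

390505 ÷ 25 = 15620 full seconds, remainder 5 frames.
15620 s = 4 h 20 min 20 s.
Timecode: 04:20:20:05.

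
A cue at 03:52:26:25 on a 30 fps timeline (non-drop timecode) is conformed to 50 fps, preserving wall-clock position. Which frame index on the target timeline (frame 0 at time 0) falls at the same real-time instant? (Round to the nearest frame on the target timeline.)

frame 697342

Source frame index: (3×3600 + 52×60 + 26) × 30 + 25 = 418405.
Real time: 418405 / (30) = 83681/6 s.
Target frame: (83681/6) × (50) = 2092025/3 ≈ 697341.667 → 697342.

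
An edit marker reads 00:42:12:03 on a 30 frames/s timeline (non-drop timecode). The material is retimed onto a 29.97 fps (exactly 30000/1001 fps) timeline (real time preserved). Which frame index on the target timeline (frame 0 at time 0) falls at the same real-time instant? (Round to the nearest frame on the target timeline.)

Source frame index: (0×3600 + 42×60 + 12) × 30 + 3 = 75963.
Real time: 75963 / (30) = 25321/10 s.
Target frame: (25321/10) × (30000/1001) = 75963000/1001 ≈ 75887.113 → 75887.

frame 75887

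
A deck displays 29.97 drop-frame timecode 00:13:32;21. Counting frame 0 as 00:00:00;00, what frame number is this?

24357

Complete 10-minute blocks: 1, each 17982 frames → 17982.
Remaining 3 whole minutes in the current block: 1800 + 2 × 1798 = 5396 frames.
Within the current minute: 32 × 30 + 21 − 2 = 979 (labels ;00/;01 skipped at this minute). Total = 17982 + 5396 + 979 = 24357.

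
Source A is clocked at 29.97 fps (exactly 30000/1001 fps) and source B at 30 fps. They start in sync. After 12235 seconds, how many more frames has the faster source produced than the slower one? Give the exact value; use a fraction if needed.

A emits 30000/1001 × 12235 = 367050000/1001 frames; B emits 30 × 12235 = 367050.
Difference = 367050/1001 frames (≈ 366.6833); B is ahead of A.

367050/1001 frames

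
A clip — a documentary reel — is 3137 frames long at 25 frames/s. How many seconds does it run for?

125.48 seconds

Running time = 3137 / (25) = 125.48 s.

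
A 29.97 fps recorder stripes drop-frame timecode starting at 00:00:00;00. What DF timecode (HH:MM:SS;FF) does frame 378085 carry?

Ten DF minutes hold 17982 frames, so frame 378085 lies in block 21 (frames 377622–395603) with 463 frames into that block.
The block's first minute is 1800 frames and the rest 1798 each; 463 frames reaches minute 0, so 21 × 18 + 0 × 2 = 378 labels have been skipped so far.
Adding those back, label number 378085 + 378 = 378463 at 30 labels/s is 12615 s + 13 f = 3 h 30 min 15 s frame 13, i.e. 03:30:15;13.

03:30:15;13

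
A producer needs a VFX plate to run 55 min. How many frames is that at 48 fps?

158400 frames

55 min = 3300 s.
Frames = 3300 × 48 = 158400.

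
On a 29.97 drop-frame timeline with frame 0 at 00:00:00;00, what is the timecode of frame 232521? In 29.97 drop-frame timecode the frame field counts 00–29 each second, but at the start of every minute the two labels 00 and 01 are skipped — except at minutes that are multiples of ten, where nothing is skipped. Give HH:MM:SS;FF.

Each 10-minute DF block holds 10 × 60 × 30 − 9 × 2 = 17982 frames. 232521 ÷ 17982 → 12 full blocks, remainder 16737.
Within the partial block the first minute is 1800 frames and each further minute 1798, so 9 further minute boundaries passed. Total skipped labels = 18 × 12 + 2 × 9 = 234.
Non-drop label index = 232521 + 234 = 232755; at 30 labels/s that is 02:09:18:15, i.e. DF 02:09:18;15.

02:09:18;15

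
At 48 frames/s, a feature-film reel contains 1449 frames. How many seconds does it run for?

30.1875 seconds

Running time = 1449 / (48) = 30.1875 s.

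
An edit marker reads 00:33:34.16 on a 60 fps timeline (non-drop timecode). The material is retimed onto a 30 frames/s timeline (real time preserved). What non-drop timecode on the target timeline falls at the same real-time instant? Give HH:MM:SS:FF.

00:33:34:08

Source frame index: (0×3600 + 33×60 + 34) × 60 + 16 = 120856.
Real time: 120856 / (60) = 30214/15 s.
Target frame: (30214/15) × (30) = 60428.
At 30 labels/s: frame 60428 → 00:33:34:08.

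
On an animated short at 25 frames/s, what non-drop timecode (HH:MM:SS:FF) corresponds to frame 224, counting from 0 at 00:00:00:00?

00:00:08:24

224 ÷ 25 = 8 full seconds, remainder 24 frames.
8 s = 0 h 0 min 8 s.
Timecode: 00:00:08:24.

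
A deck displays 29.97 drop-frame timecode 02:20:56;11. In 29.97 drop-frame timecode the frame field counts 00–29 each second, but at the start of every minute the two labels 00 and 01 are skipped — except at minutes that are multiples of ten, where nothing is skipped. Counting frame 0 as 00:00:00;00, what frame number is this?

As if non-drop at 30 labels/s: (2 × 3600 + 20 × 60 + 56) × 30 + 11 = 253691.
Minute boundaries passed: 140; those not divisible by 10: 140 − 14 = 126; dropped labels = 2 × 126 = 252.
Actual frame index = 253691 − 252 = 253439.

253439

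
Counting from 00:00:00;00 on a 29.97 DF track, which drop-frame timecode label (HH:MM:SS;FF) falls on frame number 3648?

00:02:01;22

Each 10-minute DF block holds 10 × 60 × 30 − 9 × 2 = 17982 frames. 3648 ÷ 17982 → 0 full blocks, remainder 3648.
Within the partial block the first minute is 1800 frames and each further minute 1798, so 2 further minute boundaries passed. Total skipped labels = 18 × 0 + 2 × 2 = 4.
Non-drop label index = 3648 + 4 = 3652; at 30 labels/s that is 00:02:01:22, i.e. DF 00:02:01;22.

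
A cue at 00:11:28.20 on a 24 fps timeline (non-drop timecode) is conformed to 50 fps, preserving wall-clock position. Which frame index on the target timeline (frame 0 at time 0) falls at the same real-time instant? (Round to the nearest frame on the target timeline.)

frame 34442

Source frame index: (0×3600 + 11×60 + 28) × 24 + 20 = 16532.
Real time: 16532 / (24) = 4133/6 s.
Target frame: (4133/6) × (50) = 103325/3 ≈ 34441.667 → 34442.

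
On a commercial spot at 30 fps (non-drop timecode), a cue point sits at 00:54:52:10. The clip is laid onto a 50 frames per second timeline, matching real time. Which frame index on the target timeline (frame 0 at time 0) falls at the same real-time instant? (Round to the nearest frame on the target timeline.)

Source frame index: (0×3600 + 54×60 + 52) × 30 + 10 = 98770.
Real time: 98770 / (30) = 9877/3 s.
Target frame: (9877/3) × (50) = 493850/3 ≈ 164616.667 → 164617.

frame 164617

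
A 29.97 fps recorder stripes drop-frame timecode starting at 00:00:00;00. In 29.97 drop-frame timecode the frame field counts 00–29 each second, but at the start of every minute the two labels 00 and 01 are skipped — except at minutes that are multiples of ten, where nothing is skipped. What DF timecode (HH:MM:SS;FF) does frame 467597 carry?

Ten DF minutes hold 17982 frames, so frame 467597 lies in block 26 (frames 467532–485513) with 65 frames into that block.
The block's first minute is 1800 frames and the rest 1798 each; 65 frames reaches minute 0, so 26 × 18 + 0 × 2 = 468 labels have been skipped so far.
Adding those back, label number 467597 + 468 = 468065 at 30 labels/s is 15602 s + 5 f = 4 h 20 min 2 s frame 5, i.e. 04:20:02;05.

04:20:02;05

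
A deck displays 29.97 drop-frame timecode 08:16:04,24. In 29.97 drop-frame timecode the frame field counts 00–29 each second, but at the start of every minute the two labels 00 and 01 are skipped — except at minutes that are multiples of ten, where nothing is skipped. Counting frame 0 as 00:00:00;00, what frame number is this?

892050

Complete 10-minute blocks: 49, each 17982 frames → 881118.
Remaining 6 whole minutes in the current block: 1800 + 5 × 1798 = 10790 frames.
Within the current minute: 4 × 30 + 24 − 2 = 142 (labels ;00/;01 skipped at this minute). Total = 881118 + 10790 + 142 = 892050.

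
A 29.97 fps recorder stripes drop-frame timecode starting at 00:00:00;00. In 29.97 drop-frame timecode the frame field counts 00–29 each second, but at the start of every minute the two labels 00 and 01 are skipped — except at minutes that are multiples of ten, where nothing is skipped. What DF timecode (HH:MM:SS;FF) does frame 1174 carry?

Each 10-minute DF block holds 10 × 60 × 30 − 9 × 2 = 17982 frames. 1174 ÷ 17982 → 0 full blocks, remainder 1174.
Within the partial block the first minute is 1800 frames and each further minute 1798, so 0 further minute boundaries passed. Total skipped labels = 18 × 0 + 2 × 0 = 0.
Non-drop label index = 1174 + 0 = 1174; at 30 labels/s that is 00:00:39:04, i.e. DF 00:00:39;04.

00:00:39;04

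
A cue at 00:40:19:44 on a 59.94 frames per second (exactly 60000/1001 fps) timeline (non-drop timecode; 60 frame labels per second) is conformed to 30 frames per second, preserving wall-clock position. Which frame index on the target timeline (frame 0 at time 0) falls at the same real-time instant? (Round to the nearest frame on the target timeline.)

frame 72665

Source frame index: (0×3600 + 40×60 + 19) × 60 + 44 = 145184.
Real time: 145184 / (60000/1001) = 4541537/1875 s.
Target frame: (4541537/1875) × (30) = 9083074/125 ≈ 72664.592 → 72665.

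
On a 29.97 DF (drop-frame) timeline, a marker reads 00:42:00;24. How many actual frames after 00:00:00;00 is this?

75548

As if non-drop at 30 labels/s: (0 × 3600 + 42 × 60 + 0) × 30 + 24 = 75624.
Minute boundaries passed: 42; those not divisible by 10: 42 − 4 = 38; dropped labels = 2 × 38 = 76.
Actual frame index = 75624 − 76 = 75548.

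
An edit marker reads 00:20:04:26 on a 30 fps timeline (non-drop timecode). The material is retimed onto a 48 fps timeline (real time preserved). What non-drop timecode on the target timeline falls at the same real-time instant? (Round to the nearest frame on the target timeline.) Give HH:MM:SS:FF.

00:20:04:42

Source frame index: (0×3600 + 20×60 + 4) × 30 + 26 = 36146.
Real time: 36146 / (30) = 18073/15 s.
Target frame: (18073/15) × (48) = 289168/5 ≈ 57833.600 → 57834.
At 48 labels/s: frame 57834 → 00:20:04:42.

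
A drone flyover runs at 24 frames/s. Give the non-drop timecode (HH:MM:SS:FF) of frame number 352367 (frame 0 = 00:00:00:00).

04:04:41:23

352367 ÷ 24 = 14681 full seconds, remainder 23 frames.
14681 s = 4 h 4 min 41 s.
Timecode: 04:04:41:23.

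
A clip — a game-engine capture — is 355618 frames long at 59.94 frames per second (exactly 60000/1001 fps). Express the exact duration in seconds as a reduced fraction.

Running time = 355618 ÷ (60000/1001) = 355618 × 1001/60000 = 177986809/30000 s.

177986809/30000 seconds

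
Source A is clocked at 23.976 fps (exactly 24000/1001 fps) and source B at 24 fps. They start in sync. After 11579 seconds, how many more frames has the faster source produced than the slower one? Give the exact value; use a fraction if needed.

277896/1001 frames

A emits 24000/1001 × 11579 = 277896000/1001 frames; B emits 24 × 11579 = 277896.
Difference = 277896/1001 frames (≈ 277.6184); B is ahead of A.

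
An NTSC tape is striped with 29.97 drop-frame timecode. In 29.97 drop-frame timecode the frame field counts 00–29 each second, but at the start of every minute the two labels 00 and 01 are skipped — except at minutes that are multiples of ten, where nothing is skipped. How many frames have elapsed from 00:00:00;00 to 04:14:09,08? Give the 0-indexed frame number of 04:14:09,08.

As if non-drop at 30 labels/s: (4 × 3600 + 14 × 60 + 9) × 30 + 8 = 457478.
Minute boundaries passed: 254; those not divisible by 10: 254 − 25 = 229; dropped labels = 2 × 229 = 458.
Actual frame index = 457478 − 458 = 457020.

457020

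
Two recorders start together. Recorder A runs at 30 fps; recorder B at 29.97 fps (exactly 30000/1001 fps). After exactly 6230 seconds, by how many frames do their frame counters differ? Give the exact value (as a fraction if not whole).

26700/143 frames

A emits 30 × 6230 = 186900 frames; B emits 30000/1001 × 6230 = 26700000/143.
Difference = 26700/143 frames (≈ 186.7133); B is behind A.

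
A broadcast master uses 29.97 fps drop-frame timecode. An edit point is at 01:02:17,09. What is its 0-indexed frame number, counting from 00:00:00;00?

As if non-drop at 30 labels/s: (1 × 3600 + 2 × 60 + 17) × 30 + 9 = 112119.
Minute boundaries passed: 62; those not divisible by 10: 62 − 6 = 56; dropped labels = 2 × 56 = 112.
Actual frame index = 112119 − 112 = 112007.

112007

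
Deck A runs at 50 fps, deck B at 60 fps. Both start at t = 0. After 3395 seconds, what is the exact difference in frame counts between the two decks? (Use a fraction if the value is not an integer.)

A emits 50 × 3395 = 169750 frames; B emits 60 × 3395 = 203700.
Difference = 33950 frames; B is ahead of A.

33950 frames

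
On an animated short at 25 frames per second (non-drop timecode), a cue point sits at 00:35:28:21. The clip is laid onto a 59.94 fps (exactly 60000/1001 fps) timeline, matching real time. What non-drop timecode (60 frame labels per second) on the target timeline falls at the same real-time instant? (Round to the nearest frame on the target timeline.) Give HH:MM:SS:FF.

Source frame index: (0×3600 + 35×60 + 28) × 25 + 21 = 53221.
Real time: 53221 / (25) = 53221/25 s.
Target frame: (53221/25) × (60000/1001) = 18247200/143 ≈ 127602.797 → 127603.
At 60 labels/s: frame 127603 → 00:35:26:43.

00:35:26:43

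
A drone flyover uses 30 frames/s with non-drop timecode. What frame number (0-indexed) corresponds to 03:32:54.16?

Total seconds to the label: (3 × 3600 + 32 × 60 + 54) = 12774.
Frame index = 12774 × 30 + 16 = 383236.

frame 383236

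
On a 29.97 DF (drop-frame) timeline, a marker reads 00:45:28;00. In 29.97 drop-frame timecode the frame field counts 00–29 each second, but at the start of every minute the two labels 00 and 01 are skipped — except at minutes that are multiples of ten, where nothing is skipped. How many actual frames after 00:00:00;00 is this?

81758

As if non-drop at 30 labels/s: (0 × 3600 + 45 × 60 + 28) × 30 + 0 = 81840.
Minute boundaries passed: 45; those not divisible by 10: 45 − 4 = 41; dropped labels = 2 × 41 = 82.
Actual frame index = 81840 − 82 = 81758.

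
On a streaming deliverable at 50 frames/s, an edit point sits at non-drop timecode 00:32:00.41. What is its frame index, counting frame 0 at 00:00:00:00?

Total seconds to the label: (0 × 3600 + 32 × 60 + 0) = 1920.
Frame index = 1920 × 50 + 41 = 96041.

96041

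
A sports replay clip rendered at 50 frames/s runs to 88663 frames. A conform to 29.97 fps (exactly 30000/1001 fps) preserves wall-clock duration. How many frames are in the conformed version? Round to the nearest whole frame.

Frames at target rate = 88663 × (30000/1001) / (50) = 53197800/1001 ≈ 53144.655.
Nearest whole frame: 53145.

53145 frames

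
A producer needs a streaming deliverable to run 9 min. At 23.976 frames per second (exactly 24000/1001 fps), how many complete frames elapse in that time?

12947 frames

9 min = 540 s.
Frames = 540 × 24000/1001 = 12960000/1001 ≈ 12947.0529.
Complete frames: 12947.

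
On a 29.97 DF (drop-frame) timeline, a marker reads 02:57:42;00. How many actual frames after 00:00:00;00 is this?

Complete 10-minute blocks: 17, each 17982 frames → 305694.
Remaining 7 whole minutes in the current block: 1800 + 6 × 1798 = 12588 frames.
Within the current minute: 42 × 30 + 0 − 2 = 1258 (labels ;00/;01 skipped at this minute). Total = 305694 + 12588 + 1258 = 319540.

319540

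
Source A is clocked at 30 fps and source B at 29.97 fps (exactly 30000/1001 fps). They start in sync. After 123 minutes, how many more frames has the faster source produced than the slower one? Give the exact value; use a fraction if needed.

123 min = 7380 s.
A emits 30 × 7380 = 221400 frames; B emits 30000/1001 × 7380 = 221400000/1001.
Difference = 221400/1001 frames (≈ 221.1788); B is behind A.

221400/1001 frames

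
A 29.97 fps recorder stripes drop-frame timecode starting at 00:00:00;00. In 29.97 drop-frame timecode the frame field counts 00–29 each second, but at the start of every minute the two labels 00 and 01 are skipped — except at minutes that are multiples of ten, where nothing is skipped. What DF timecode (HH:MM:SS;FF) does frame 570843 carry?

05:17:27;05

Each 10-minute DF block holds 10 × 60 × 30 − 9 × 2 = 17982 frames. 570843 ÷ 17982 → 31 full blocks, remainder 13401.
Within the partial block the first minute is 1800 frames and each further minute 1798, so 7 further minute boundaries passed. Total skipped labels = 18 × 31 + 2 × 7 = 572.
Non-drop label index = 570843 + 572 = 571415; at 30 labels/s that is 05:17:27:05, i.e. DF 05:17:27;05.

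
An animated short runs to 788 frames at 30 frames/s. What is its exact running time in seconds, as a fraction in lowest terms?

Running time = 788 ÷ (30) = 788 × 1/30 = 394/15 s.

394/15 seconds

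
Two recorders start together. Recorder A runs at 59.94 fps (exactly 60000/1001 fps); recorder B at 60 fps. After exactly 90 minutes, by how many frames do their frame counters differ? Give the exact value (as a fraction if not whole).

324000/1001 frames

90 min = 5400 s.
A emits 60000/1001 × 5400 = 324000000/1001 frames; B emits 60 × 5400 = 324000.
Difference = 324000/1001 frames (≈ 323.6763); B is ahead of A.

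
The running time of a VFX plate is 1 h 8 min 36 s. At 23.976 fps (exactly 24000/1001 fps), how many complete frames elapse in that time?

1 h 8 min 36 s = 4116 s.
Frames = 4116 × 24000/1001 = 14112000/143 ≈ 98685.3147.
Complete frames: 98685.

98685 frames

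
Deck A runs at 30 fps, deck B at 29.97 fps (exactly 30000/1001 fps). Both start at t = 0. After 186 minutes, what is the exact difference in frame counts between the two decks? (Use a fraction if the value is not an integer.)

334800/1001 frames

186 min = 11160 s.
A emits 30 × 11160 = 334800 frames; B emits 30000/1001 × 11160 = 334800000/1001.
Difference = 334800/1001 frames (≈ 334.4655); B is behind A.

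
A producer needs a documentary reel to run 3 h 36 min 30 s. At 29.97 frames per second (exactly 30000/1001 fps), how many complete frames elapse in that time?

3 h 36 min 30 s = 12990 s.
Frames = 12990 × 30000/1001 = 389700000/1001 ≈ 389310.6893.
Complete frames: 389310.

389310 frames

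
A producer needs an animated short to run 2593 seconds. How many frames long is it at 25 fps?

Frames = 2593 × 25 = 64825.

64825 frames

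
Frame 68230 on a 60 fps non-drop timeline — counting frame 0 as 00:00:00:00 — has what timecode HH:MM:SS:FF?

68230 ÷ 60 = 1137 full seconds, remainder 10 frames.
1137 s = 0 h 18 min 57 s.
Timecode: 00:18:57:10.

00:18:57:10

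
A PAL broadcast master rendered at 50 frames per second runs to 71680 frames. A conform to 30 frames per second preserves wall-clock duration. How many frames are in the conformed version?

43008 frames

Target frames = source frames × (target rate / source rate) = 71680 × (30)/(50) = 71680 × 3/5 = 43008.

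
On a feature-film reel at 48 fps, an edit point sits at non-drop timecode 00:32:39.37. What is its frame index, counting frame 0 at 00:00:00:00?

94069

Total seconds to the label: (0 × 3600 + 32 × 60 + 39) = 1959.
Frame index = 1959 × 48 + 37 = 94069.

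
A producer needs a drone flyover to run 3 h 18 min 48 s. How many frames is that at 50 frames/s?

3 h 18 min 48 s = 11928 s.
Frames = 11928 × 50 = 596400.

596400 frames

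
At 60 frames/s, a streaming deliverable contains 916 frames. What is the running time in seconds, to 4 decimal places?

15.2667 seconds

Running time = 916 × 1/60 = 229/15 s ≈ 15.2667 s.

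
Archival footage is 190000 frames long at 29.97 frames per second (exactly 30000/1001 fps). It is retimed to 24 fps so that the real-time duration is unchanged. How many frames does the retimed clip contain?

Target frames = source frames × (target rate / source rate) = 190000 × (24)/(30000/1001) = 190000 × 1001/1250 = 152152.

152152 frames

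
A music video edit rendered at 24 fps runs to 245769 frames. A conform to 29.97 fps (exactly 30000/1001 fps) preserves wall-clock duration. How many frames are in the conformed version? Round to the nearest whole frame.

Frames at target rate = 245769 × (30000/1001) / (24) = 307211250/1001 ≈ 306904.346.
Nearest whole frame: 306904.

306904 frames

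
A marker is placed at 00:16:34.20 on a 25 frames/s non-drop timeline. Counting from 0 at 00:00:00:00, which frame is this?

Total seconds to the label: (0 × 3600 + 16 × 60 + 34) = 994.
Frame index = 994 × 25 + 20 = 24870.

24870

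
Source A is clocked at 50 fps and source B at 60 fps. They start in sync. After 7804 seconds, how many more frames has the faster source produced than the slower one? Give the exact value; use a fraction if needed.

78040 frames

A emits 50 × 7804 = 390200 frames; B emits 60 × 7804 = 468240.
Difference = 78040 frames; B is ahead of A.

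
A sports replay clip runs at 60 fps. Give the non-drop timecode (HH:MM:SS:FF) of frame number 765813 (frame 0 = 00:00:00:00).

765813 ÷ 60 = 12763 full seconds, remainder 33 frames.
12763 s = 3 h 32 min 43 s.
Timecode: 03:32:43:33.

03:32:43:33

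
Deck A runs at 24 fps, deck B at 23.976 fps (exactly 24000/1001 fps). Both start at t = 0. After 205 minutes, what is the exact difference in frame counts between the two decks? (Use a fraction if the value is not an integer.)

205 min = 12300 s.
A emits 24 × 12300 = 295200 frames; B emits 24000/1001 × 12300 = 295200000/1001.
Difference = 295200/1001 frames (≈ 294.9051); B is behind A.

295200/1001 frames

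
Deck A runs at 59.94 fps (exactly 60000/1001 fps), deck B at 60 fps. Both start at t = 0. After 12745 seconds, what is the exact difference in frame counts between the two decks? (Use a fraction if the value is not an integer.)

A emits 60000/1001 × 12745 = 764700000/1001 frames; B emits 60 × 12745 = 764700.
Difference = 764700/1001 frames (≈ 763.9361); B is ahead of A.

764700/1001 frames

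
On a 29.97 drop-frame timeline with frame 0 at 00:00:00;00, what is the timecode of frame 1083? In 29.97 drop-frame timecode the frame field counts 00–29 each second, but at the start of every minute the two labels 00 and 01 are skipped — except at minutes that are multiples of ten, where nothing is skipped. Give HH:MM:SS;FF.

Ten DF minutes hold 17982 frames, so frame 1083 lies in block 0 (frames 0–17981) with 1083 frames into that block.
The block's first minute is 1800 frames and the rest 1798 each; 1083 frames reaches minute 0, so 0 × 18 + 0 × 2 = 0 labels have been skipped so far.
Adding those back, label number 1083 + 0 = 1083 at 30 labels/s is 36 s + 3 f = 0 h 0 min 36 s frame 3, i.e. 00:00:36;03.

00:00:36;03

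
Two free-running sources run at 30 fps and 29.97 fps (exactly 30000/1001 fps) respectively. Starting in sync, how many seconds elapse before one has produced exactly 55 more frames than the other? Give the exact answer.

The gap grows by |30000/1001 − 30| = 30/1001 frames per second.
Time for a 55-frame gap: 55 ÷ (30/1001) = 11011/6 s.

11011/6 seconds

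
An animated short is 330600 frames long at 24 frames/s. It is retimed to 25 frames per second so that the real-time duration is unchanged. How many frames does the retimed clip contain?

Target frames = source frames × (target rate / source rate) = 330600 × (25)/(24) = 330600 × 25/24 = 344375.

344375 frames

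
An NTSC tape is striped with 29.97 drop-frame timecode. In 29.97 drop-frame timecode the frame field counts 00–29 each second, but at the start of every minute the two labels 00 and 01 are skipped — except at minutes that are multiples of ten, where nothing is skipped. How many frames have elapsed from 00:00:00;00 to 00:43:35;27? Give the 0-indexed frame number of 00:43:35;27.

78399

Complete 10-minute blocks: 4, each 17982 frames → 71928.
Remaining 3 whole minutes in the current block: 1800 + 2 × 1798 = 5396 frames.
Within the current minute: 35 × 30 + 27 − 2 = 1075 (labels ;00/;01 skipped at this minute). Total = 71928 + 5396 + 1075 = 78399.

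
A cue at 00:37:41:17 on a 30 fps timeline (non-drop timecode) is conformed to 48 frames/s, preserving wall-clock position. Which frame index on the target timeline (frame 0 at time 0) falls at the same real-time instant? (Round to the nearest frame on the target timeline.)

frame 108555

Source frame index: (0×3600 + 37×60 + 41) × 30 + 17 = 67847.
Real time: 67847 / (30) = 67847/30 s.
Target frame: (67847/30) × (48) = 542776/5 ≈ 108555.200 → 108555.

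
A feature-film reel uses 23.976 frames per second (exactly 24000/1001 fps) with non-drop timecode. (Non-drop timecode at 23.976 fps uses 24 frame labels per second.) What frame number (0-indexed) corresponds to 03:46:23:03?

325995

Total seconds to the label: (3 × 3600 + 46 × 60 + 23) = 13583.
Frame index = 13583 × 24 + 3 = 325995.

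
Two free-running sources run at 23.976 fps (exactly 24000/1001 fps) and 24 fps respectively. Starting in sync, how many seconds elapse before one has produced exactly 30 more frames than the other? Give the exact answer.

The gap grows by |24 − 24000/1001| = 24/1001 frames per second.
Time for a 30-frame gap: 30 ÷ (24/1001) = 1251.25 s.

1251.25 seconds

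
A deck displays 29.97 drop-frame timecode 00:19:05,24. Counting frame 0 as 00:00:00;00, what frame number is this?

Complete 10-minute blocks: 1, each 17982 frames → 17982.
Remaining 9 whole minutes in the current block: 1800 + 8 × 1798 = 16184 frames.
Within the current minute: 5 × 30 + 24 − 2 = 172 (labels ;00/;01 skipped at this minute). Total = 17982 + 16184 + 172 = 34338.

34338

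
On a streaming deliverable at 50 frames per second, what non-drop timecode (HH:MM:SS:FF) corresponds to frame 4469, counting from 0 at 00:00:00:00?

00:01:29:19

4469 ÷ 50 = 89 full seconds, remainder 19 frames.
89 s = 0 h 1 min 29 s.
Timecode: 00:01:29:19.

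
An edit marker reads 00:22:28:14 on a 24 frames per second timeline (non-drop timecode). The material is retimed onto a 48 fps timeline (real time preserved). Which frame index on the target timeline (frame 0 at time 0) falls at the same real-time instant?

frame 64732

Source frame index: (0×3600 + 22×60 + 28) × 24 + 14 = 32366.
Real time: 32366 / (24) = 16183/12 s.
Target frame: (16183/12) × (48) = 64732.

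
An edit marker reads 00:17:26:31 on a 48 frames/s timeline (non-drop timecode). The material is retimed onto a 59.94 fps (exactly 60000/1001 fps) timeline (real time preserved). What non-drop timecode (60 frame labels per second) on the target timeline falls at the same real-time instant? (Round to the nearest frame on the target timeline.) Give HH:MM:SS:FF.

00:17:25:36

Source frame index: (0×3600 + 17×60 + 26) × 48 + 31 = 50239.
Real time: 50239 / (48) = 50239/48 s.
Target frame: (50239/48) × (60000/1001) = 8971250/143 ≈ 62736.014 → 62736.
At 60 labels/s: frame 62736 → 00:17:25:36.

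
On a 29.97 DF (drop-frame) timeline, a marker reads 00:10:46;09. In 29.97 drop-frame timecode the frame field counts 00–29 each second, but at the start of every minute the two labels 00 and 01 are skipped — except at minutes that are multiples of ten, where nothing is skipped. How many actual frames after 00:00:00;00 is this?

19371

Complete 10-minute blocks: 1, each 17982 frames → 17982.
Remaining 0 whole minutes in the current block: 0 frames.
Within the current minute: 46 × 30 + 9 = 1389. Total = 17982 + 0 + 1389 = 19371.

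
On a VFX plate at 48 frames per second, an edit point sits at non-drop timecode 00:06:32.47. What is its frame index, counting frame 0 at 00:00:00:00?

Total seconds to the label: (0 × 3600 + 6 × 60 + 32) = 392.
Frame index = 392 × 48 + 47 = 18863.

frame 18863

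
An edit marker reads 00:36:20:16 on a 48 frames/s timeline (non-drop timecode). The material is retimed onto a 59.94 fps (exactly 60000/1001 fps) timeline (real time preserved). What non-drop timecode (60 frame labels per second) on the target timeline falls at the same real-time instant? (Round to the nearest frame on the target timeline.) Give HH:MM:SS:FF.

Source frame index: (0×3600 + 36×60 + 20) × 48 + 16 = 104656.
Real time: 104656 / (48) = 6541/3 s.
Target frame: (6541/3) × (60000/1001) = 130820000/1001 ≈ 130689.311 → 130689.
At 60 labels/s: frame 130689 → 00:36:18:09.

00:36:18:09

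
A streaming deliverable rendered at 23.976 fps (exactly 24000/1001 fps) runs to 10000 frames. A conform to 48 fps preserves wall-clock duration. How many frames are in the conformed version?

Target frames = source frames × (target rate / source rate) = 10000 × (48)/(24000/1001) = 10000 × 1001/500 = 20020.

20020 frames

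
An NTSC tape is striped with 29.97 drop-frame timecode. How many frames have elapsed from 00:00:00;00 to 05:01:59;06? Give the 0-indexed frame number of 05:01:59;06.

543034

As if non-drop at 30 labels/s: (5 × 3600 + 1 × 60 + 59) × 30 + 6 = 543576.
Minute boundaries passed: 301; those not divisible by 10: 301 − 30 = 271; dropped labels = 2 × 271 = 542.
Actual frame index = 543576 − 542 = 543034.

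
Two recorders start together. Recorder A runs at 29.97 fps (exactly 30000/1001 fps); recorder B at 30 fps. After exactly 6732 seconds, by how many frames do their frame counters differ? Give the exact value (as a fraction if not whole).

A emits 30000/1001 × 6732 = 18360000/91 frames; B emits 30 × 6732 = 201960.
Difference = 18360/91 frames (≈ 201.7582); B is ahead of A.

18360/91 frames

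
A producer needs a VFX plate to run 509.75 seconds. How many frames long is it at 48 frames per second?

Frames = 509.75 × 48 = 24468.

24468 frames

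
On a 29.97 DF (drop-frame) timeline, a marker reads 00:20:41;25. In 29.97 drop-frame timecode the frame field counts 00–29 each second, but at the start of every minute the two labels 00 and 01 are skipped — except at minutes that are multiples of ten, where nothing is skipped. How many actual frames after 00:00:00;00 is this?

Complete 10-minute blocks: 2, each 17982 frames → 35964.
Remaining 0 whole minutes in the current block: 0 frames.
Within the current minute: 41 × 30 + 25 = 1255. Total = 35964 + 0 + 1255 = 37219.

37219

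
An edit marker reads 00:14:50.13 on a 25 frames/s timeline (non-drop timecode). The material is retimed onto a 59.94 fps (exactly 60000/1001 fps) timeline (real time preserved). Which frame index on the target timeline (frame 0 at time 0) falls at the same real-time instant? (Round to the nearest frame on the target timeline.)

Source frame index: (0×3600 + 14×60 + 50) × 25 + 13 = 22263.
Real time: 22263 / (25) = 22263/25 s.
Target frame: (22263/25) × (60000/1001) = 53431200/1001 ≈ 53377.822 → 53378.

frame 53378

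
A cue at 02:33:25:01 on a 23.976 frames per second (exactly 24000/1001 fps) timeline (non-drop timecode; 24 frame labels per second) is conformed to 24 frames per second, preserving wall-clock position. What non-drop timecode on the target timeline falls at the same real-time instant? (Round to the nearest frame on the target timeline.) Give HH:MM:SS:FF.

02:33:34:06

Source frame index: (2×3600 + 33×60 + 25) × 24 + 1 = 220921.
Real time: 220921 / (24000/1001) = 221141921/24000 s.
Target frame: (221141921/24000) × (24) = 221141921/1000 ≈ 221141.921 → 221142.
At 24 labels/s: frame 221142 → 02:33:34:06.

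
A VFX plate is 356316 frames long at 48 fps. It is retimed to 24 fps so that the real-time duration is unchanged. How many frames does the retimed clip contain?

Target frames = source frames × (target rate / source rate) = 356316 × (24)/(48) = 356316 × 1/2 = 178158.

178158 frames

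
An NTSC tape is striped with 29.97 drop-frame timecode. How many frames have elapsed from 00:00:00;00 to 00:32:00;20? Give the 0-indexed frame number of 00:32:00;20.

57562

Complete 10-minute blocks: 3, each 17982 frames → 53946.
Remaining 2 whole minutes in the current block: 1800 + 1 × 1798 = 3598 frames.
Within the current minute: 0 × 30 + 20 − 2 = 18 (labels ;00/;01 skipped at this minute). Total = 53946 + 3598 + 18 = 57562.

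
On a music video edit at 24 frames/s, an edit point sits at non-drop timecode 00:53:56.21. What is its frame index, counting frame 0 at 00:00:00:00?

Total seconds to the label: (0 × 3600 + 53 × 60 + 56) = 3236.
Frame index = 3236 × 24 + 21 = 77685.

77685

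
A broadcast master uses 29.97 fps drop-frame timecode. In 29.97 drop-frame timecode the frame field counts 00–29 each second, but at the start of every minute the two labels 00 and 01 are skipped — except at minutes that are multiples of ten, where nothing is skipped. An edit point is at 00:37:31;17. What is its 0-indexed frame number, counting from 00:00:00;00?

67479

As if non-drop at 30 labels/s: (0 × 3600 + 37 × 60 + 31) × 30 + 17 = 67547.
Minute boundaries passed: 37; those not divisible by 10: 37 − 3 = 34; dropped labels = 2 × 34 = 68.
Actual frame index = 67547 − 68 = 67479.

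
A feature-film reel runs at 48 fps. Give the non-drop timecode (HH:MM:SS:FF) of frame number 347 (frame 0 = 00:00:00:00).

00:00:07:11

347 ÷ 48 = 7 full seconds, remainder 11 frames.
7 s = 0 h 0 min 7 s.
Timecode: 00:00:07:11.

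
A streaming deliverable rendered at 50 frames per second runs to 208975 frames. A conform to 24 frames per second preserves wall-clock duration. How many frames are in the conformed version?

100308 frames

Target frames = source frames × (target rate / source rate) = 208975 × (24)/(50) = 208975 × 12/25 = 100308.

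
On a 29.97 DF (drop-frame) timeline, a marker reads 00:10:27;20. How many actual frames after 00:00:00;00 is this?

Complete 10-minute blocks: 1, each 17982 frames → 17982.
Remaining 0 whole minutes in the current block: 0 frames.
Within the current minute: 27 × 30 + 20 = 830. Total = 17982 + 0 + 830 = 18812.

18812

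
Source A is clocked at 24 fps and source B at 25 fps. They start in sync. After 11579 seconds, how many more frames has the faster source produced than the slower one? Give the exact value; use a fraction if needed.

11579 frames

A emits 24 × 11579 = 277896 frames; B emits 25 × 11579 = 289475.
Difference = 11579 frames; B is ahead of A.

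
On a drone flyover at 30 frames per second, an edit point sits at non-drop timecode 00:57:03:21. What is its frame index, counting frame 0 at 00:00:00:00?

frame 102711

Total seconds to the label: (0 × 3600 + 57 × 60 + 3) = 3423.
Frame index = 3423 × 30 + 21 = 102711.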